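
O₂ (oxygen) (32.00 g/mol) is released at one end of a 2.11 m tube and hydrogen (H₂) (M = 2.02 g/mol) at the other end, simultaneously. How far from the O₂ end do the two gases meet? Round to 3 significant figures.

The fronts meet when d_O₂ + d_H₂ = L with d_O₂/d_H₂ = √(M_H₂/M_O₂) (Graham's law). Here √(M_H₂/M_O₂) = √(2.02/32.00) = 0.2512.
With d_O₂ + d_H₂ = 2.11 m, d_H₂ = 2.11/(1 + 0.2512) = 1.686 m.
d_O₂ = 2.11 − 1.686 = 0.424 m.

0.424 m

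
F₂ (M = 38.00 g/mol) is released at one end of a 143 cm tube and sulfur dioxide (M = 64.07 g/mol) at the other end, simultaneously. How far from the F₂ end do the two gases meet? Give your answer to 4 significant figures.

In equal time, each gas travels a distance ∝ its rate ∝ 1/√M, so d_F₂/d_SO₂ = √(M_SO₂/M_F₂) = √(64.07/38.00) = 1.298.
With d_F₂ + d_SO₂ = 143 cm, d_SO₂ = 143/(1 + 1.298) = 62.22 cm.
d_F₂ = 143 − 62.22 = 80.78 cm.

80.78 cm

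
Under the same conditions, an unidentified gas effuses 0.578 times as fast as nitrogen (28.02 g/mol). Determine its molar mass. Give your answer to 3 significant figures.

By Graham's law, rate_X/rate_N₂ = √(M_N₂/M_X).
0.578 = √(28.02/M_X)
M_X = 28.02 / 0.578² = 28.02 / 0.3341 = 83.9 g/mol

83.9 g/mol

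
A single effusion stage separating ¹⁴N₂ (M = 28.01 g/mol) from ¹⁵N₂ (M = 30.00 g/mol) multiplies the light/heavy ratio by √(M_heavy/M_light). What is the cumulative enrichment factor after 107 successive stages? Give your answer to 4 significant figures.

39.33

The single-stage factor is √(M_heavy/M_light), so 107 stages give [√(30.00/28.01)]^107 = (30.00/28.01)^(107/2).
= 1.07105^(107/2) = 39.33.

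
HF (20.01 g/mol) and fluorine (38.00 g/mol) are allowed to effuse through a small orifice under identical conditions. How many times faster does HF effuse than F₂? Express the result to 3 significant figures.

Using Graham's law: rate_HF/rate_F₂ = √(M_F₂/M_HF) = √(38.00/20.01) = √1.899 = 1.38.

1.38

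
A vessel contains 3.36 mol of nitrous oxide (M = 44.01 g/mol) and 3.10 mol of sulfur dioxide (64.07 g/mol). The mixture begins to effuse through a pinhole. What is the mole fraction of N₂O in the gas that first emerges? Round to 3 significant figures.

Each component's effusion rate ∝ (its partial pressure)·(1/√M) ∝ n_i/√M_i.
Mole fraction of N₂O in the effusate = (n_N₂O/√M_N₂O) / (n_N₂O/√M_N₂O + n_SO₂/√M_SO₂)
= (3.36/√44.01) / (3.36/√44.01 + 3.10/√64.07) = 0.5065/(0.5065 + 0.3873) = 0.567.

0.567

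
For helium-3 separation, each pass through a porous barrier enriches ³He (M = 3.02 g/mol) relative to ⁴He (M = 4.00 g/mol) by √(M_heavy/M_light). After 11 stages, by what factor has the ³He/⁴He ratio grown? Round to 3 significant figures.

4.69

Overall factor = α^11 with α = √(4.00/3.02), i.e. (4.00/3.02)^(11/2).
= 1.32450^(11/2) = 4.69.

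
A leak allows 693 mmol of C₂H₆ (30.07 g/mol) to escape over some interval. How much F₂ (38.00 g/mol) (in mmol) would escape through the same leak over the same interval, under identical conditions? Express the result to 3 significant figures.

616 mmol

From Graham's law, rate_F₂/rate_C₂H₆ = √(M_C₂H₆/M_F₂) = √(30.07/38.00) = √0.7913 = 0.8896.
So the amount for F₂ is 693 × 0.8896 = 616 mmol.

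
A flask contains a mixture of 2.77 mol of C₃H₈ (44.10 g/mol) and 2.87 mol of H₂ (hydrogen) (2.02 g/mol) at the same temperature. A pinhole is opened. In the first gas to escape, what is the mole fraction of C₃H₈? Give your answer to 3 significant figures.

0.171

Rate_i ∝ x_i/√M_i (Graham's law weighted by mole fraction), so the effusate composition follows n_i/√M_i.
x_C₃H₈(eff) = (n_C₃H₈/√M_C₃H₈) / (n_C₃H₈/√M_C₃H₈ + n_H₂/√M_H₂)
= (2.77/√44.10) / (2.77/√44.10 + 2.87/√2.02) = 0.4171/(0.4171 + 2.019) = 0.171.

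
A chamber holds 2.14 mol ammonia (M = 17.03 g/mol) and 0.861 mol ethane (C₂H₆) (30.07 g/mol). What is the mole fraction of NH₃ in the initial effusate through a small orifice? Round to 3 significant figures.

0.768

Effusion rate of each component ∝ n_i/√M_i (partial pressure × 1/√M).
Mole fraction of NH₃ in the effusate = (n_NH₃/√M_NH₃) / (n_NH₃/√M_NH₃ + n_C₂H₆/√M_C₂H₆)
= (2.14/√17.03) / (2.14/√17.03 + 0.861/√30.07) = 0.5186/(0.5186 + 0.1570) = 0.768.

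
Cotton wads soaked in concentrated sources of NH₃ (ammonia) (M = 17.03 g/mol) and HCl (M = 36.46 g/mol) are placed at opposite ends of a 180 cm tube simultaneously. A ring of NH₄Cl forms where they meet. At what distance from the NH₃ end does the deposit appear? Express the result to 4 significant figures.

106.9 cm

In equal time, each gas travels a distance ∝ its rate ∝ 1/√M, so d_NH₃/d_HCl = √(M_HCl/M_NH₃) = √(36.46/17.03) = 1.463.
With d_NH₃ + d_HCl = 180 cm, d_HCl = 180/(1 + 1.463) = 73.08 cm.
d_NH₃ = 180 − 73.08 = 106.9 cm.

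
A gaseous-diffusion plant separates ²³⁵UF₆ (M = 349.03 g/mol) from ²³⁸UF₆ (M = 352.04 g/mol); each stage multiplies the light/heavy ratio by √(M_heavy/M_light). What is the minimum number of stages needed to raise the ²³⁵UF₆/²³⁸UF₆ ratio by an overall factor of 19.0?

686

With α = √(352.04/349.03) per stage, ln α = ½ ln(1.00862) = 0.004293.
Need α^N ≥ 19.0 ⇒ N ≥ ln(19.0) / ln α = 2.944 / 0.004293 = 685.80.
So at least 686 stages are needed.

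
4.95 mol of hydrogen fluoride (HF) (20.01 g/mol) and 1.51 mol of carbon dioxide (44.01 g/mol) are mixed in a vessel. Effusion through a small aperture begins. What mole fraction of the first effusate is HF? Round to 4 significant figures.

Effusion rate of each component ∝ n_i/√M_i (partial pressure × 1/√M).
x_HF(eff) = (n_HF/√M_HF) / (n_HF/√M_HF + n_CO₂/√M_CO₂)
= (4.95/√20.01) / (4.95/√20.01 + 1.51/√44.01) = 1.107/(1.107 + 0.2276) = 0.8294.

0.8294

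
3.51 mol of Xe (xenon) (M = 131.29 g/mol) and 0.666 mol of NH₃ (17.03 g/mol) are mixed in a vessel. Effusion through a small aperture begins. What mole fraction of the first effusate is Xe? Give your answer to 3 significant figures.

Each component's effusion rate ∝ (its partial pressure)·(1/√M) ∝ n_i/√M_i.
x_Xe(eff) = (n_Xe/√M_Xe) / (n_Xe/√M_Xe + n_NH₃/√M_NH₃)
= (3.51/√131.29) / (3.51/√131.29 + 0.666/√17.03) = 0.3063/(0.3063 + 0.1614) = 0.655.

0.655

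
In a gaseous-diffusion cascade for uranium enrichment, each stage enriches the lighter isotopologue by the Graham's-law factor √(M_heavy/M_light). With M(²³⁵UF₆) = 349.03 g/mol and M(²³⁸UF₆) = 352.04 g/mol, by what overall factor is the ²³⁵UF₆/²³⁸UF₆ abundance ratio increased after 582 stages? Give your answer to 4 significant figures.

After 582 stages the ratio has grown by (√(352.04/349.03))^582 = (352.04/349.03)^(582/2).
= 1.00862^291 = 12.17.

12.17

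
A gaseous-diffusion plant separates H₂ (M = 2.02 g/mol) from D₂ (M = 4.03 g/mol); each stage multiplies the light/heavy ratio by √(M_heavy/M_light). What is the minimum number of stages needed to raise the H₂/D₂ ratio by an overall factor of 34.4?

Per stage α = (4.03/2.02)^(1/2) = 1.99505^0.5, giving ln α = 0.3453.
Need α^N ≥ 34.4 ⇒ N ≥ ln(34.4) / ln α = 3.538 / 0.3453 = 10.25.
Minimum whole number of stages: N = 11.

11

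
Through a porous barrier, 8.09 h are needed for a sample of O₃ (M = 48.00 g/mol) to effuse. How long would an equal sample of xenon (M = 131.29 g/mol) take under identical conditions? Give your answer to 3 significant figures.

13.4 h

By Graham's law, t_Xe/t_O₃ = √(M_Xe/M_O₃) = √(131.29/48.00) = √2.735 = 1.654.
So the time for Xe is 8.09 × 1.654 = 13.4 h.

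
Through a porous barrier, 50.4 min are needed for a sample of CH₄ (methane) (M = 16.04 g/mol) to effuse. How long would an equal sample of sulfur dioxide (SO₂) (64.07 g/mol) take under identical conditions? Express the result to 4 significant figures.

Since effusion rate ∝ 1/√M, t_SO₂/t_CH₄ = √(M_SO₂/M_CH₄) = √(64.07/16.04) = √3.994 = 1.999.
So the time for SO₂ is 50.4 × 1.999 = 100.7 min.

100.7 min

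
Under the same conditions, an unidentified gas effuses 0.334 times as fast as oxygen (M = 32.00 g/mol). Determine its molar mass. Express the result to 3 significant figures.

Using Graham's law: rate_X/rate_O₂ = √(M_O₂/M_X).
0.334 = √(32.00/M_X)
M_X = 32.00 / 0.334² = 32.00 / 0.1116 = 287 g/mol

287 g/mol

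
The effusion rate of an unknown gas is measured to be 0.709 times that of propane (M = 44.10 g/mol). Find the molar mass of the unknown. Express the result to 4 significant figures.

87.73 g/mol

Using Graham's law: rate_X/rate_C₃H₈ = √(M_C₃H₈/M_X).
0.709 = √(44.10/M_X)
M_X = 44.10 / 0.709² = 44.10 / 0.5027 = 87.73 g/mol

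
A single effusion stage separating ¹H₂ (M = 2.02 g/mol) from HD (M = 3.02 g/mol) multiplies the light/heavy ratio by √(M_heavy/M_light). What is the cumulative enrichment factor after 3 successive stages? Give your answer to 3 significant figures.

Each stage multiplies the ratio by α = √(3.02/2.02), so after 3 stages the overall factor is α^3 = (3.02/2.02)^(3/2).
= 1.49505^(3/2) = 1.83.

1.83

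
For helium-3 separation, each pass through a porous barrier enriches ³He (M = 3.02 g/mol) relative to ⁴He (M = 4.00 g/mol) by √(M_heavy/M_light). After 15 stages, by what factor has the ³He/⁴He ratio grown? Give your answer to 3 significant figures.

Each stage multiplies the ratio by α = √(4.00/3.02), so after 15 stages the overall factor is α^15 = (4.00/3.02)^(15/2).
= 1.32450^(15/2) = 8.23.

8.23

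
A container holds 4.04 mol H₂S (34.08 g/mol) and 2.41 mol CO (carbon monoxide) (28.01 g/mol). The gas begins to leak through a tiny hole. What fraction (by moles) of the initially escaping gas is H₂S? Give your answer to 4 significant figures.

The effusion rate of species i is ∝ p_i/√M_i ∝ n_i/√M_i.
So x_H₂S in the escaping gas = (n_H₂S/√M_H₂S) / Σ(n_i/√M_i)
= (4.04/√34.08) / (4.04/√34.08 + 2.41/√28.01) = 0.6920/(0.6920 + 0.4554) = 0.6031.

0.6031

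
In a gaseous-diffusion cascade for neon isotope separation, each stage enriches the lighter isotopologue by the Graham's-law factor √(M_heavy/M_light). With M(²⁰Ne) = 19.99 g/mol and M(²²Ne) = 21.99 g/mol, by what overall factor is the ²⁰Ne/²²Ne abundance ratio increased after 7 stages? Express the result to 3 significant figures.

Each stage multiplies the ratio by α = √(21.99/19.99), so after 7 stages the overall factor is α^7 = (21.99/19.99)^(7/2).
= 1.10005^(7/2) = 1.40.

1.40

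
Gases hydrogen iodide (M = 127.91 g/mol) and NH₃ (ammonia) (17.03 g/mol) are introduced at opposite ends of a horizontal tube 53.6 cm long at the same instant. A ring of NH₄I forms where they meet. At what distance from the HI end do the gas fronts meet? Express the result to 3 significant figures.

14.3 cm

Graham's law gives d_HI/d_NH₃ = rate_HI/rate_NH₃ = √(M_NH₃/M_HI) = √(17.03/127.91) = 0.3649.
With d_HI + d_NH₃ = 53.6 cm, d_NH₃ = 53.6/(1 + 0.3649) = 39.27 cm.
d_HI = 53.6 − 39.27 = 14.3 cm.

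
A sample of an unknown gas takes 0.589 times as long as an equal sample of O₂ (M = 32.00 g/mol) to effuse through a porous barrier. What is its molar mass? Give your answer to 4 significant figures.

11.10 g/mol

Since effusion rate ∝ 1/√M, t_X/t_O₂ = √(M_X/M_O₂).
0.589 = √(M_X/32.00)
M_X = 32.00 × 0.589² = 32.00 × 0.3469 = 11.10 g/mol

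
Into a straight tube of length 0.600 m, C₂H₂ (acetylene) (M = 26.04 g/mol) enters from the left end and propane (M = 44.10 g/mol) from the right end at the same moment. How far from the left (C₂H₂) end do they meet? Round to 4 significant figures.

Graham's law gives d_C₂H₂/d_C₃H₈ = rate_C₂H₂/rate_C₃H₈ = √(M_C₃H₈/M_C₂H₂) = √(44.10/26.04) = 1.301.
With d_C₂H₂ + d_C₃H₈ = 0.600 m, d_C₃H₈ = 0.600/(1 + 1.301) = 0.2607 m.
d_C₂H₂ = 0.600 − 0.2607 = 0.3393 m.

0.3393 m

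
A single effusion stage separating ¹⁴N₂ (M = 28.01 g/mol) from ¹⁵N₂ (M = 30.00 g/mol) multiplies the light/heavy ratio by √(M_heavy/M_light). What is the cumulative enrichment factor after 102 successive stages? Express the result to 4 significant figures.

Overall factor = α^102 with α = √(30.00/28.01), i.e. (30.00/28.01)^(102/2).
= 1.07105^51 = 33.13.

33.13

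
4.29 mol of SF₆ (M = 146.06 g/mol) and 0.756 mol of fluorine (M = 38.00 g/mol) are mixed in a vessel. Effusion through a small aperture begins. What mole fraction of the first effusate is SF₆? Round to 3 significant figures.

Effusion rate of each component ∝ n_i/√M_i (partial pressure × 1/√M).
Mole fraction of SF₆ in the effusate = (n_SF₆/√M_SF₆) / (n_SF₆/√M_SF₆ + n_F₂/√M_F₂)
= (4.29/√146.06) / (4.29/√146.06 + 0.756/√38.00) = 0.3550/(0.3550 + 0.1226) = 0.743.

0.743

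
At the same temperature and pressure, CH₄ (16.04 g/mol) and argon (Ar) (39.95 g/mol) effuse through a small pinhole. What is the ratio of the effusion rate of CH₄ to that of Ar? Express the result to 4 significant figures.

Graham's law gives rate_CH₄/rate_Ar = √(M_Ar/M_CH₄) = √(39.95/16.04) = √2.491 = 1.578.

1.578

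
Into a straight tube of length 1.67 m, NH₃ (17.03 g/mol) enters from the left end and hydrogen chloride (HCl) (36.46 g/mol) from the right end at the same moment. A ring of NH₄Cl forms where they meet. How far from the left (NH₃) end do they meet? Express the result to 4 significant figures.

In equal time, each gas travels a distance ∝ its rate ∝ 1/√M, so d_NH₃/d_HCl = √(M_HCl/M_NH₃) = √(36.46/17.03) = 1.463.
With d_NH₃ + d_HCl = 1.67 m, d_HCl = 1.67/(1 + 1.463) = 0.6780 m.
d_NH₃ = 1.67 − 0.6780 = 0.9920 m.

0.9920 m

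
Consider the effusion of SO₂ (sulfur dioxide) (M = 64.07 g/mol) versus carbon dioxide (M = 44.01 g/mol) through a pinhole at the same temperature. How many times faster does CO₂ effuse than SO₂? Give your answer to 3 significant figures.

Graham's law gives rate_CO₂/rate_SO₂ = √(M_SO₂/M_CO₂) = √(64.07/44.01) = √1.456 = 1.21.

1.21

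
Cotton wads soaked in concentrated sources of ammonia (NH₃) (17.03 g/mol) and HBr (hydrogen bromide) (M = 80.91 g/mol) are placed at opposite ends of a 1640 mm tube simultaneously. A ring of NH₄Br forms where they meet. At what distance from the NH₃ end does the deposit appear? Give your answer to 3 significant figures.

Graham's law gives d_NH₃/d_HBr = rate_NH₃/rate_HBr = √(M_HBr/M_NH₃) = √(80.91/17.03) = 2.180.
With d_NH₃ + d_HBr = 1640 mm, d_HBr = 1640/(1 + 2.180) = 515.8 mm.
d_NH₃ = 1640 − 515.8 = 1120 mm.

1120 mm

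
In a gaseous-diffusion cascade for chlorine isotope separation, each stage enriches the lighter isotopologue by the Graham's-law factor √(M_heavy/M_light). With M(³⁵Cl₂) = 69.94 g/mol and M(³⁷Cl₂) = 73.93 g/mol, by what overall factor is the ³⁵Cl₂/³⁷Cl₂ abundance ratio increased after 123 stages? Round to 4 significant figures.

Overall factor = α^123 with α = √(73.93/69.94), i.e. (73.93/69.94)^(123/2).
= 1.05705^(123/2) = 30.33.

30.33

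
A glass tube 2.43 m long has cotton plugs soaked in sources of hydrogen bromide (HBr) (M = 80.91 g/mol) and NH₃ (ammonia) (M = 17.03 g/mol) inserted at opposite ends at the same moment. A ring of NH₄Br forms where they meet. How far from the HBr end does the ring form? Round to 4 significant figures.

0.7642 m

Graham's law gives d_HBr/d_NH₃ = rate_HBr/rate_NH₃ = √(M_NH₃/M_HBr) = √(17.03/80.91) = 0.4588.
With d_HBr + d_NH₃ = 2.43 m, d_NH₃ = 2.43/(1 + 0.4588) = 1.666 m.
d_HBr = 2.43 − 1.666 = 0.7642 m.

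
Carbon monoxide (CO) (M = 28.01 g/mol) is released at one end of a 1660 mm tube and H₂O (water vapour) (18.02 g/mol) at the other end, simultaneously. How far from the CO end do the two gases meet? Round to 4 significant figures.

Graham's law gives d_CO/d_H₂O = rate_CO/rate_H₂O = √(M_H₂O/M_CO) = √(18.02/28.01) = 0.8021.
With d_CO + d_H₂O = 1660 mm, d_H₂O = 1660/(1 + 0.8021) = 921.2 mm.
d_CO = 1660 − 921.2 = 738.8 mm.

738.8 mm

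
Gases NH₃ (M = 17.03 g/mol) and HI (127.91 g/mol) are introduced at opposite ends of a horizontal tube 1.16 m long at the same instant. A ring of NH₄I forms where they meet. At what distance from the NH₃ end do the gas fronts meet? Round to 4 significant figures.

Distances travelled in equal time are proportional to diffusion rates, so d_NH₃/d_HI = √(M_HI/M_NH₃) = √(127.91/17.03) = 2.741.
With d_NH₃ + d_HI = 1.16 m, d_HI = 1.16/(1 + 2.741) = 0.3101 m.
d_NH₃ = 1.16 − 0.3101 = 0.8499 m.

0.8499 m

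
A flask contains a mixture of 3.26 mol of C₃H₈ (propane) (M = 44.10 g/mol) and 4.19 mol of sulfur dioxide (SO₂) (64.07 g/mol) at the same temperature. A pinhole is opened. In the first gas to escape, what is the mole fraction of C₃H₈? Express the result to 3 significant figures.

Each component's effusion rate ∝ (its partial pressure)·(1/√M) ∝ n_i/√M_i.
Mole fraction of C₃H₈ in the effusate = (n_C₃H₈/√M_C₃H₈) / (n_C₃H₈/√M_C₃H₈ + n_SO₂/√M_SO₂)
= (3.26/√44.10) / (3.26/√44.10 + 4.19/√64.07) = 0.4909/(0.4909 + 0.5235) = 0.484.

0.484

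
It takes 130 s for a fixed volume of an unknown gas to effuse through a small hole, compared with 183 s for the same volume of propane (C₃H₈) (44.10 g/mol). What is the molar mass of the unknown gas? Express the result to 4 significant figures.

From Graham's law, t_X/t_C₃H₈ = √(M_X/M_C₃H₈).
130/183 = 0.7104 = √(M_X/44.10)
M_X = 44.10 × 0.7104² = 44.10 × 0.5046 = 22.25 g/mol

22.25 g/mol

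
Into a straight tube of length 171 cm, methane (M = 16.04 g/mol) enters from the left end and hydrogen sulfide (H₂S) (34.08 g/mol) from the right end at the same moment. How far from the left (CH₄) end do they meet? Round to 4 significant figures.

Distances travelled in equal time are proportional to diffusion rates, so d_CH₄/d_H₂S = √(M_H₂S/M_CH₄) = √(34.08/16.04) = 1.458.
With d_CH₄ + d_H₂S = 171 cm, d_H₂S = 171/(1 + 1.458) = 69.58 cm.
d_CH₄ = 171 − 69.58 = 101.4 cm.

101.4 cm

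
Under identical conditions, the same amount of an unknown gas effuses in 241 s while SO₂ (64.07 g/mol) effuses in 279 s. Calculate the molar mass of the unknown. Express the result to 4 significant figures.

Graham's law gives t_X/t_SO₂ = √(M_X/M_SO₂).
241/279 = 0.8638 = √(M_X/64.07)
M_X = 64.07 × 0.8638² = 64.07 × 0.7461 = 47.81 g/mol

47.81 g/mol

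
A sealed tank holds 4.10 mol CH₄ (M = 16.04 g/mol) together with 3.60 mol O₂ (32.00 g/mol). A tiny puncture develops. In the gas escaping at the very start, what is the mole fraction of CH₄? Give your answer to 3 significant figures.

0.617

Each component's effusion rate ∝ (its partial pressure)·(1/√M) ∝ n_i/√M_i.
x_CH₄(eff) = (n_CH₄/√M_CH₄) / (n_CH₄/√M_CH₄ + n_O₂/√M_O₂)
= (4.10/√16.04) / (4.10/√16.04 + 3.60/√32.00) = 1.024/(1.024 + 0.6364) = 0.617.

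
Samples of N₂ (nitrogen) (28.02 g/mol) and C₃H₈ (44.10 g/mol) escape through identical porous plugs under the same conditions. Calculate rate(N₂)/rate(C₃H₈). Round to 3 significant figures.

1.25

Using Graham's law: rate_N₂/rate_C₃H₈ = √(M_C₃H₈/M_N₂) = √(44.10/28.02) = √1.574 = 1.25.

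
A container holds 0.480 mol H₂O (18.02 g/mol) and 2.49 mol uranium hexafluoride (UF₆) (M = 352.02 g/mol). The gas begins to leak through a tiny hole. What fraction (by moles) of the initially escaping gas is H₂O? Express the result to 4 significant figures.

Rate_i ∝ x_i/√M_i (Graham's law weighted by mole fraction), so the effusate composition follows n_i/√M_i.
Mole fraction of H₂O in the effusate = (n_H₂O/√M_H₂O) / (n_H₂O/√M_H₂O + n_UF₆/√M_UF₆)
= (0.480/√18.02) / (0.480/√18.02 + 2.49/√352.02) = 0.1131/(0.1131 + 0.1327) = 0.4600.

0.4600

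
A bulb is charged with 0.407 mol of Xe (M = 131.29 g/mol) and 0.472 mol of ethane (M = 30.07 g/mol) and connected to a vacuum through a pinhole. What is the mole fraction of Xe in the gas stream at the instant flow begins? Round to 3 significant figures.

The effusion rate of species i is ∝ p_i/√M_i ∝ n_i/√M_i.
Mole fraction of Xe in the effusate = (n_Xe/√M_Xe) / (n_Xe/√M_Xe + n_C₂H₆/√M_C₂H₆)
= (0.407/√131.29) / (0.407/√131.29 + 0.472/√30.07) = 0.03552/(0.03552 + 0.08607) = 0.292.

0.292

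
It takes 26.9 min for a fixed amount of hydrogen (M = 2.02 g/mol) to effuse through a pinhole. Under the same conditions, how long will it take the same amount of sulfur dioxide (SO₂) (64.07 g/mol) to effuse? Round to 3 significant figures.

From Graham's law, t_SO₂/t_H₂ = √(M_SO₂/M_H₂) = √(64.07/2.02) = √31.72 = 5.632.
So the time for SO₂ is 26.9 × 5.632 = 151 min.

151 min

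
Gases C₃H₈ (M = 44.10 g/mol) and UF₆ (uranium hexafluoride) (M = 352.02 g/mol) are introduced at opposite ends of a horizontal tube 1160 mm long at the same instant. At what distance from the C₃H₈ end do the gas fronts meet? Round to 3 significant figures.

Distances travelled in equal time are proportional to diffusion rates, so d_C₃H₈/d_UF₆ = √(M_UF₆/M_C₃H₈) = √(352.02/44.10) = 2.825.
With d_C₃H₈ + d_UF₆ = 1160 mm, d_UF₆ = 1160/(1 + 2.825) = 303.2 mm.
d_C₃H₈ = 1160 − 303.2 = 857 mm.

857 mm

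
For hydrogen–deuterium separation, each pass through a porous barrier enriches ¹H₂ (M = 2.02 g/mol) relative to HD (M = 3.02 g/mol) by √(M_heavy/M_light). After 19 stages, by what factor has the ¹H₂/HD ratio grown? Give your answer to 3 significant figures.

45.6

Overall factor = α^19 with α = √(3.02/2.02), i.e. (3.02/2.02)^(19/2).
= 1.49505^(19/2) = 45.6.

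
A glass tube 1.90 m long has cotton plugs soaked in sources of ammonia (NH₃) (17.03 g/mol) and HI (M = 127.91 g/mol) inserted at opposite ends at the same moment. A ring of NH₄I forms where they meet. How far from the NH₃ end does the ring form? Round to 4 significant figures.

Graham's law gives d_NH₃/d_HI = rate_NH₃/rate_HI = √(M_HI/M_NH₃) = √(127.91/17.03) = 2.741.
With d_NH₃ + d_HI = 1.90 m, d_HI = 1.90/(1 + 2.741) = 0.5079 m.
d_NH₃ = 1.90 − 0.5079 = 1.392 m.

1.392 m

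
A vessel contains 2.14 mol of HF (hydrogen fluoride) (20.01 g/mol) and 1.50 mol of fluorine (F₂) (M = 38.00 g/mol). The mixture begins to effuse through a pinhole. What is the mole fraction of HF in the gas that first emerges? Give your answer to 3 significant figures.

Each component's effusion rate ∝ (its partial pressure)·(1/√M) ∝ n_i/√M_i.
x_HF(eff) = (n_HF/√M_HF) / (n_HF/√M_HF + n_F₂/√M_F₂)
= (2.14/√20.01) / (2.14/√20.01 + 1.50/√38.00) = 0.4784/(0.4784 + 0.2433) = 0.663.

0.663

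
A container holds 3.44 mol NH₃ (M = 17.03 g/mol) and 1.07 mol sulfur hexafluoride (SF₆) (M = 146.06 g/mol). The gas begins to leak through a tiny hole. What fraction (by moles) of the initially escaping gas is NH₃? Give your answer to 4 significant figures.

Rate_i ∝ x_i/√M_i (Graham's law weighted by mole fraction), so the effusate composition follows n_i/√M_i.
So x_NH₃ in the escaping gas = (n_NH₃/√M_NH₃) / Σ(n_i/√M_i)
= (3.44/√17.03) / (3.44/√17.03 + 1.07/√146.06) = 0.8336/(0.8336 + 0.08854) = 0.9040.

0.9040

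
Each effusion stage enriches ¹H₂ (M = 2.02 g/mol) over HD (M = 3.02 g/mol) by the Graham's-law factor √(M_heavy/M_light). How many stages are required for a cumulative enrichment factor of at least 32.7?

Per stage α = (3.02/2.02)^(1/2) = 1.49505^0.5, giving ln α = 0.2011.
Need α^N ≥ 32.7 ⇒ N ≥ ln(32.7) / ln α = 3.487 / 0.2011 = 17.34.
Rounding up, N = 18 stages.

18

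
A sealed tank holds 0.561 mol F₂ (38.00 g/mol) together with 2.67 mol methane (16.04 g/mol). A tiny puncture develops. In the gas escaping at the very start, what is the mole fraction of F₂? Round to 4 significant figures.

0.1201

Each component's effusion rate ∝ (its partial pressure)·(1/√M) ∝ n_i/√M_i.
Mole fraction of F₂ in the effusate = (n_F₂/√M_F₂) / (n_F₂/√M_F₂ + n_CH₄/√M_CH₄)
= (0.561/√38.00) / (0.561/√38.00 + 2.67/√16.04) = 0.09101/(0.09101 + 0.6667) = 0.1201.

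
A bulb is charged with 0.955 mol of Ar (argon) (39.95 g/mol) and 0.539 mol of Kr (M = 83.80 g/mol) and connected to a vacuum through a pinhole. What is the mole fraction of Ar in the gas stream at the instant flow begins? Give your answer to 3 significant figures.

Each component's effusion rate ∝ (its partial pressure)·(1/√M) ∝ n_i/√M_i.
x_Ar(eff) = (n_Ar/√M_Ar) / (n_Ar/√M_Ar + n_Kr/√M_Kr)
= (0.955/√39.95) / (0.955/√39.95 + 0.539/√83.80) = 0.1511/(0.1511 + 0.05888) = 0.720.

0.720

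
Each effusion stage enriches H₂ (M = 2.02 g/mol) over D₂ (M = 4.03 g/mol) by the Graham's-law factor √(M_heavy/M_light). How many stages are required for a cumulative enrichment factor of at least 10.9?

7

Per stage α = (4.03/2.02)^(1/2) = 1.99505^0.5, giving ln α = 0.3453.
Need α^N ≥ 10.9 ⇒ N ≥ ln(10.9) / ln α = 2.389 / 0.3453 = 6.92.
Rounding up, N = 7 stages.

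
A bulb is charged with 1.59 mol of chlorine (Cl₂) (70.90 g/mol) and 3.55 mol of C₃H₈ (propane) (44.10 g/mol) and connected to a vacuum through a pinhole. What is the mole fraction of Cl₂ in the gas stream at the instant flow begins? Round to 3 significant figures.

0.261

The effusion rate of species i is ∝ p_i/√M_i ∝ n_i/√M_i.
x_Cl₂(eff) = (n_Cl₂/√M_Cl₂) / (n_Cl₂/√M_Cl₂ + n_C₃H₈/√M_C₃H₈)
= (1.59/√70.90) / (1.59/√70.90 + 3.55/√44.10) = 0.1888/(0.1888 + 0.5346) = 0.261.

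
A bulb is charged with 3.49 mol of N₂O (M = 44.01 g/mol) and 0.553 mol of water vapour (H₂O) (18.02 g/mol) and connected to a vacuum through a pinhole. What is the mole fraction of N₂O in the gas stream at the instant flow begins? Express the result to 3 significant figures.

0.802

Rate_i ∝ x_i/√M_i (Graham's law weighted by mole fraction), so the effusate composition follows n_i/√M_i.
x_N₂O(eff) = (n_N₂O/√M_N₂O) / (n_N₂O/√M_N₂O + n_H₂O/√M_H₂O)
= (3.49/√44.01) / (3.49/√44.01 + 0.553/√18.02) = 0.5261/(0.5261 + 0.1303) = 0.802.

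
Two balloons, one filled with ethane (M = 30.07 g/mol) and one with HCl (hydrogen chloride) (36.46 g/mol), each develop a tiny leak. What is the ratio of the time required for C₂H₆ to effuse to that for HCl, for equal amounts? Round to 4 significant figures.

0.9082

Using Graham's law: t_C₂H₆/t_HCl = √(M_C₂H₆/M_HCl) = √(30.07/36.46) = √0.8247 = 0.9082.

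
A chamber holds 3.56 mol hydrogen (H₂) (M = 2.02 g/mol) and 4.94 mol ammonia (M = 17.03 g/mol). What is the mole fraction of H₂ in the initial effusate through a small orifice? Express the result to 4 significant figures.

0.6766

The effusion rate of species i is ∝ p_i/√M_i ∝ n_i/√M_i.
x_H₂(eff) = (n_H₂/√M_H₂) / (n_H₂/√M_H₂ + n_NH₃/√M_NH₃)
= (3.56/√2.02) / (3.56/√2.02 + 4.94/√17.03) = 2.505/(2.505 + 1.197) = 0.6766.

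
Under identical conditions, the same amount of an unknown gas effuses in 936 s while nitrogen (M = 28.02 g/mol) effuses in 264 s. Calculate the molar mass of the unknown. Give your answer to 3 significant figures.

Graham's law gives t_X/t_N₂ = √(M_X/M_N₂).
936/264 = 3.545 = √(M_X/28.02)
M_X = 28.02 × 3.545² = 28.02 × 12.57 = 352 g/mol

352 g/mol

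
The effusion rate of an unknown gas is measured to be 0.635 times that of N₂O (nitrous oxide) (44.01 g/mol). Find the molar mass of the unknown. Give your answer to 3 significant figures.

Since effusion rate ∝ 1/√M, rate_X/rate_N₂O = √(M_N₂O/M_X).
0.635 = √(44.01/M_X)
M_X = 44.01 / 0.635² = 44.01 / 0.4032 = 109 g/mol

109 g/mol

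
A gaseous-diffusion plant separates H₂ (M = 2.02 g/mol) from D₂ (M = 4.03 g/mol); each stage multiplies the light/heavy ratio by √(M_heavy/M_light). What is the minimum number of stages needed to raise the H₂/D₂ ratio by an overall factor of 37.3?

Per stage α = (4.03/2.02)^(1/2) = 1.99505^0.5, giving ln α = 0.3453.
Need α^N ≥ 37.3 ⇒ N ≥ ln(37.3) / ln α = 3.619 / 0.3453 = 10.48.
Rounding up, N = 11 stages.

11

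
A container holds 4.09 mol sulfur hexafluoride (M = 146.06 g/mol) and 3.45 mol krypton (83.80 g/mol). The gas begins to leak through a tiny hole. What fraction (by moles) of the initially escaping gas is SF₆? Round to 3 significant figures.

0.473

The effusion rate of species i is ∝ p_i/√M_i ∝ n_i/√M_i.
Mole fraction of SF₆ in the effusate = (n_SF₆/√M_SF₆) / (n_SF₆/√M_SF₆ + n_Kr/√M_Kr)
= (4.09/√146.06) / (4.09/√146.06 + 3.45/√83.80) = 0.3384/(0.3384 + 0.3769) = 0.473.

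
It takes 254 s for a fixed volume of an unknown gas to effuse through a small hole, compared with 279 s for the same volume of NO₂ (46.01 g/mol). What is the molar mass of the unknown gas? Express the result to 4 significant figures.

38.13 g/mol

Since effusion rate ∝ 1/√M, t_X/t_NO₂ = √(M_X/M_NO₂).
254/279 = 0.9104 = √(M_X/46.01)
M_X = 46.01 × 0.9104² = 46.01 × 0.8288 = 38.13 g/mol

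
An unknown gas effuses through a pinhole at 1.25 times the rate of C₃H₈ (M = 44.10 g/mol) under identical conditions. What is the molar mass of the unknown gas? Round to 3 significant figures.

28.2 g/mol

Graham's law gives rate_X/rate_C₃H₈ = √(M_C₃H₈/M_X).
1.25 = √(44.10/M_X)
M_X = 44.10 / 1.25² = 44.10 / 1.562 = 28.2 g/mol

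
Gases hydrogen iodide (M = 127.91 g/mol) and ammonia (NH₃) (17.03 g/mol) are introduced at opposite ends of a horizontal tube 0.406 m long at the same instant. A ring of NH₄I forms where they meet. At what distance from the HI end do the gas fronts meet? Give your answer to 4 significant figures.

In equal time, each gas travels a distance ∝ its rate ∝ 1/√M, so d_HI/d_NH₃ = √(M_NH₃/M_HI) = √(17.03/127.91) = 0.3649.
With d_HI + d_NH₃ = 0.406 m, d_NH₃ = 0.406/(1 + 0.3649) = 0.2975 m.
d_HI = 0.406 − 0.2975 = 0.1085 m.

0.1085 m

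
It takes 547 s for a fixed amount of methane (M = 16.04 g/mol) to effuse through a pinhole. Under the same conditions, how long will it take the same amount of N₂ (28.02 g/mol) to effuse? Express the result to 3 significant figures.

723 s

Graham's law gives t_N₂/t_CH₄ = √(M_N₂/M_CH₄) = √(28.02/16.04) = √1.747 = 1.322.
So the time for N₂ is 547 × 1.322 = 723 s.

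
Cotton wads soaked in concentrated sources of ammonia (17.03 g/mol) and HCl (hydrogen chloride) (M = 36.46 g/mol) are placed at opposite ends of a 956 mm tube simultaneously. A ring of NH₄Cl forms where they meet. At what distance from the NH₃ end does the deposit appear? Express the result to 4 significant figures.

Distances travelled in equal time are proportional to diffusion rates, so d_NH₃/d_HCl = √(M_HCl/M_NH₃) = √(36.46/17.03) = 1.463.
With d_NH₃ + d_HCl = 956 mm, d_HCl = 956/(1 + 1.463) = 388.1 mm.
d_NH₃ = 956 − 388.1 = 567.9 mm.

567.9 mm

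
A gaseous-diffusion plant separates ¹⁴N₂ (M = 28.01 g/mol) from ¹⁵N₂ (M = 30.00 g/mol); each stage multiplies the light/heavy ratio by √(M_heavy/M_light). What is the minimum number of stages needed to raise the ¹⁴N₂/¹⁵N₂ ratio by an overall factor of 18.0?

Per stage α = (30.00/28.01)^(1/2) = 1.07105^0.5, giving ln α = 0.03432.
Need α^N ≥ 18.0 ⇒ N ≥ ln(18.0) / ln α = 2.890 / 0.03432 = 84.22.
So at least 85 stages are needed.

85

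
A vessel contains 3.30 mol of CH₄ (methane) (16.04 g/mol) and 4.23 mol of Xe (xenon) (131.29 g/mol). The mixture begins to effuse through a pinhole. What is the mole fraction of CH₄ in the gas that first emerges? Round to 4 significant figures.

0.6906

The effusion rate of species i is ∝ p_i/√M_i ∝ n_i/√M_i.
x_CH₄(eff) = (n_CH₄/√M_CH₄) / (n_CH₄/√M_CH₄ + n_Xe/√M_Xe)
= (3.30/√16.04) / (3.30/√16.04 + 4.23/√131.29) = 0.8240/(0.8240 + 0.3692) = 0.6906.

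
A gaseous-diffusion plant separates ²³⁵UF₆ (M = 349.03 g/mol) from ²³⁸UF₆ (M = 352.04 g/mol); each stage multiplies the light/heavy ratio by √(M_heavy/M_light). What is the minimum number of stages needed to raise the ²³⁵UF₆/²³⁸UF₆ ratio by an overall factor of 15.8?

Per stage α = (352.04/349.03)^(1/2) = 1.00862^0.5, giving ln α = 0.004293.
Need α^N ≥ 15.8 ⇒ N ≥ ln(15.8) / ln α = 2.760 / 0.004293 = 642.84.
Rounding up, N = 643 stages.

643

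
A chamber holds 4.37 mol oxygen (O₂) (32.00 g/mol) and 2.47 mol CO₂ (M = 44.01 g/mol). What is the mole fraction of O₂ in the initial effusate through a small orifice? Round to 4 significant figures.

0.6748

Rate_i ∝ x_i/√M_i (Graham's law weighted by mole fraction), so the effusate composition follows n_i/√M_i.
So x_O₂ in the escaping gas = (n_O₂/√M_O₂) / Σ(n_i/√M_i)
= (4.37/√32.00) / (4.37/√32.00 + 2.47/√44.01) = 0.7725/(0.7725 + 0.3723) = 0.6748.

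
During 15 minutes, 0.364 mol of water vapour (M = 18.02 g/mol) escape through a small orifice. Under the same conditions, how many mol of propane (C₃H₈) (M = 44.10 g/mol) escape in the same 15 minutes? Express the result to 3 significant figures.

By Graham's law, rate_C₃H₈/rate_H₂O = √(M_H₂O/M_C₃H₈) = √(18.02/44.10) = √0.4086 = 0.6392.
So the amount for C₃H₈ is 0.364 × 0.6392 = 0.233 mol.

0.233 mol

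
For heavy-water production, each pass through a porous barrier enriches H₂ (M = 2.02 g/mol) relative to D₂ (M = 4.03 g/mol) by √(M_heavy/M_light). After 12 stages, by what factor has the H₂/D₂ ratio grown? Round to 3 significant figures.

63.1

After 12 stages the ratio has grown by (√(4.03/2.02))^12 = (4.03/2.02)^(12/2).
= 1.99505^6 = 63.1.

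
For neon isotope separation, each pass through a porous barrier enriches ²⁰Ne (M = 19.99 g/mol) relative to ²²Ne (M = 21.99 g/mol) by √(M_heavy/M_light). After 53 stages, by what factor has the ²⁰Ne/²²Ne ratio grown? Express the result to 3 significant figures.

Overall factor = α^53 with α = √(21.99/19.99), i.e. (21.99/19.99)^(53/2).
= 1.10005^(53/2) = 12.5.

12.5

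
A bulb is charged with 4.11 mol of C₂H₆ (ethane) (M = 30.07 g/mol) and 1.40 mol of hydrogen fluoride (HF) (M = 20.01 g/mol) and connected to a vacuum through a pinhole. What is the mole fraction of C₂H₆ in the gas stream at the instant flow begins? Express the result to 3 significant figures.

0.705

The effusion rate of species i is ∝ p_i/√M_i ∝ n_i/√M_i.
So x_C₂H₆ in the escaping gas = (n_C₂H₆/√M_C₂H₆) / Σ(n_i/√M_i)
= (4.11/√30.07) / (4.11/√30.07 + 1.40/√20.01) = 0.7495/(0.7495 + 0.3130) = 0.705.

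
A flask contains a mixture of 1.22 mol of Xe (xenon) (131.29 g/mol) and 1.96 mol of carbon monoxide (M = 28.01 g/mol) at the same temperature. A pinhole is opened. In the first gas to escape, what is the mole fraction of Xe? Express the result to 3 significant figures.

0.223

The effusion rate of species i is ∝ p_i/√M_i ∝ n_i/√M_i.
Mole fraction of Xe in the effusate = (n_Xe/√M_Xe) / (n_Xe/√M_Xe + n_CO/√M_CO)
= (1.22/√131.29) / (1.22/√131.29 + 1.96/√28.01) = 0.1065/(0.1065 + 0.3703) = 0.223.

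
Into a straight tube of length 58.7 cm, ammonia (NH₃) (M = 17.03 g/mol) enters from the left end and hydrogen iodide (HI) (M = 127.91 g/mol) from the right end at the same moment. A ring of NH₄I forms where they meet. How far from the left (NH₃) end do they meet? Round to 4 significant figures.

The fronts meet when d_NH₃ + d_HI = L with d_NH₃/d_HI = √(M_HI/M_NH₃) (Graham's law). Here √(M_HI/M_NH₃) = √(127.91/17.03) = 2.741.
With d_NH₃ + d_HI = 58.7 cm, d_HI = 58.7/(1 + 2.741) = 15.69 cm.
d_NH₃ = 58.7 − 15.69 = 43.01 cm.

43.01 cm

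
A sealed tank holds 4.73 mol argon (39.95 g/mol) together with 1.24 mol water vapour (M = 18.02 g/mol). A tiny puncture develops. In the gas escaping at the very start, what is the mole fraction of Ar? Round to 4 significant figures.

0.7192

Rate_i ∝ x_i/√M_i (Graham's law weighted by mole fraction), so the effusate composition follows n_i/√M_i.
Mole fraction of Ar in the effusate = (n_Ar/√M_Ar) / (n_Ar/√M_Ar + n_H₂O/√M_H₂O)
= (4.73/√39.95) / (4.73/√39.95 + 1.24/√18.02) = 0.7483/(0.7483 + 0.2921) = 0.7192.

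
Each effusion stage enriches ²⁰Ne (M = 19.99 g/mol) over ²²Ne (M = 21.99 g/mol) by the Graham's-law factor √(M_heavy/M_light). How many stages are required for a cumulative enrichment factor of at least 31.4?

73

Per stage α = (21.99/19.99)^(1/2) = 1.10005^0.5, giving ln α = 0.04768.
Need α^N ≥ 31.4 ⇒ N ≥ ln(31.4) / ln α = 3.447 / 0.04768 = 72.29.
Rounding up, N = 73 stages.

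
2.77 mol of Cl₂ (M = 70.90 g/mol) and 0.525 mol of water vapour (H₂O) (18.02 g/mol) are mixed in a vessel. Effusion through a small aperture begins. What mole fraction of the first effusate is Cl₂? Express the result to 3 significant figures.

0.727

The effusion rate of species i is ∝ p_i/√M_i ∝ n_i/√M_i.
So x_Cl₂ in the escaping gas = (n_Cl₂/√M_Cl₂) / Σ(n_i/√M_i)
= (2.77/√70.90) / (2.77/√70.90 + 0.525/√18.02) = 0.3290/(0.3290 + 0.1237) = 0.727.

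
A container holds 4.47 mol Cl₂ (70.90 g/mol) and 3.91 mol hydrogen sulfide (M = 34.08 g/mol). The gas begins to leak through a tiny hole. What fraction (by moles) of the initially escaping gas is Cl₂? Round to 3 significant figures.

0.442

The effusion rate of species i is ∝ p_i/√M_i ∝ n_i/√M_i.
x_Cl₂(eff) = (n_Cl₂/√M_Cl₂) / (n_Cl₂/√M_Cl₂ + n_H₂S/√M_H₂S)
= (4.47/√70.90) / (4.47/√70.90 + 3.91/√34.08) = 0.5309/(0.5309 + 0.6698) = 0.442.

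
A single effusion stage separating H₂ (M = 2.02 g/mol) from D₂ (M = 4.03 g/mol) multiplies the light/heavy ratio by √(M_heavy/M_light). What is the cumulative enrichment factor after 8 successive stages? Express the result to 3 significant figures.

After 8 stages the ratio has grown by (√(4.03/2.02))^8 = (4.03/2.02)^(8/2).
= 1.99505^4 = 15.8.

15.8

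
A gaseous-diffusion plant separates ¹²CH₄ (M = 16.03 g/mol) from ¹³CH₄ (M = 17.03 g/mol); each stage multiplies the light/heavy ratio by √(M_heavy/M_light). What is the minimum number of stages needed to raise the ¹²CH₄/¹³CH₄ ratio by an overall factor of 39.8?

With α = √(17.03/16.03) per stage, ln α = ½ ln(1.06238) = 0.03026.
Need α^N ≥ 39.8 ⇒ N ≥ ln(39.8) / ln α = 3.684 / 0.03026 = 121.75.
Minimum whole number of stages: N = 122.

122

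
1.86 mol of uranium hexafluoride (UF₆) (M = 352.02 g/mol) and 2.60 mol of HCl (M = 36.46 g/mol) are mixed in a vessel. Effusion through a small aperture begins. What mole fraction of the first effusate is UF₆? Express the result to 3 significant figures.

Each component's effusion rate ∝ (its partial pressure)·(1/√M) ∝ n_i/√M_i.
x_UF₆(eff) = (n_UF₆/√M_UF₆) / (n_UF₆/√M_UF₆ + n_HCl/√M_HCl)
= (1.86/√352.02) / (1.86/√352.02 + 2.60/√36.46) = 0.09914/(0.09914 + 0.4306) = 0.187.

0.187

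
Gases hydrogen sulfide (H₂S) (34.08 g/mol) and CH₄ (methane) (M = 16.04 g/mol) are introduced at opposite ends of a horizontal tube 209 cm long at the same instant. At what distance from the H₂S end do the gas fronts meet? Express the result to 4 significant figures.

85.04 cm

In equal time, each gas travels a distance ∝ its rate ∝ 1/√M, so d_H₂S/d_CH₄ = √(M_CH₄/M_H₂S) = √(16.04/34.08) = 0.6860.
With d_H₂S + d_CH₄ = 209 cm, d_CH₄ = 209/(1 + 0.6860) = 124.0 cm.
d_H₂S = 209 − 124.0 = 85.04 cm.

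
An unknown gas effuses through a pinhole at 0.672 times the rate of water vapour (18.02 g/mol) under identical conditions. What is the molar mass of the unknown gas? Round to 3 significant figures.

Graham's law gives rate_X/rate_H₂O = √(M_H₂O/M_X).
0.672 = √(18.02/M_X)
M_X = 18.02 / 0.672² = 18.02 / 0.4516 = 39.9 g/mol

39.9 g/mol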